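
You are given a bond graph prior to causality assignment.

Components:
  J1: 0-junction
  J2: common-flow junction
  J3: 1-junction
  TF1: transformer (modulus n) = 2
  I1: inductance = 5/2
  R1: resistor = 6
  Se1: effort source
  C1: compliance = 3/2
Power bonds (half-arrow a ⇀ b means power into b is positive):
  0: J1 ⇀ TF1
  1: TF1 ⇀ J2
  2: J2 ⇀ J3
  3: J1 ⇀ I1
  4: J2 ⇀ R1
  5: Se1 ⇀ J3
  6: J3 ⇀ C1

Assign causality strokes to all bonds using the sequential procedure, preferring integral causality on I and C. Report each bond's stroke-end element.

#5 |J3  (Se1 fixes effort; stroke away)
#3 |I1  (I1: I, integral causality)
#0 |J1  (J1 needs exactly one e-in)
#1 |TF1  (TF1 one-in-one-out from 0)
#2 |J2  (J2: bond 1 brought flow, rest push out)
#4 |J2  (J2 flow already set via bond 1)
#6 |J3  (J3 flow already set via bond 2)

β0 stroke at J1
β1 stroke at TF1
β2 stroke at J2
β3 stroke at I1
β4 stroke at J2
β5 stroke at J3
β6 stroke at J3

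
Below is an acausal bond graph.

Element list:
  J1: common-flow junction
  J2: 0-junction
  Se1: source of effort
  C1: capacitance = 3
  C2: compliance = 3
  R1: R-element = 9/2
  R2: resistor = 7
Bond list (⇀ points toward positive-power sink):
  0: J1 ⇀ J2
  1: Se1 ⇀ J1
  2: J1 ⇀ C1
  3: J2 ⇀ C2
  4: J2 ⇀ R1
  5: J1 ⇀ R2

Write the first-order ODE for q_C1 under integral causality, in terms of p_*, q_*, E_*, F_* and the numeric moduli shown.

dq_C1/dt = E_Se1/7 - q_C1/21 - q_C2/21

β1 stroke→J1  (Se1: effort source, stroke at far end)
β2 stroke→J1  (C1: C, integral causality)
β3 stroke→J2  (C2 integral (e out))
β0 stroke→J1  (0-jn J2 has e-setter on 3)
β4 stroke→R1  (0-jn J2 has e-setter on 3)
β5 stroke→R2  (only one flow-in slot at J1)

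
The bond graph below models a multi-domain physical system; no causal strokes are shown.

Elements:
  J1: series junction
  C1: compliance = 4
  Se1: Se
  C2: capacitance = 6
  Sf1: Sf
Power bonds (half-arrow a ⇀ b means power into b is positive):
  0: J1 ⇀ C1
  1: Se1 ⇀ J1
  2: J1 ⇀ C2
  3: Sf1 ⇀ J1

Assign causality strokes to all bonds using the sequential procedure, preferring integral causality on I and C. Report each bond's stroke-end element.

bond 0 →J1
bond 1 →J1
bond 2 →J1
bond 3 →Sf1

bond 1 stroke→J1  (source Se1 imposes e)
bond 3 stroke→Sf1  (Sf1 fixes flow; stroke at Sf1)
bond 0 stroke→J1  (J1 flow already set via bond 3)
bond 2 stroke→J1  (common-f at J1 fixed by 3)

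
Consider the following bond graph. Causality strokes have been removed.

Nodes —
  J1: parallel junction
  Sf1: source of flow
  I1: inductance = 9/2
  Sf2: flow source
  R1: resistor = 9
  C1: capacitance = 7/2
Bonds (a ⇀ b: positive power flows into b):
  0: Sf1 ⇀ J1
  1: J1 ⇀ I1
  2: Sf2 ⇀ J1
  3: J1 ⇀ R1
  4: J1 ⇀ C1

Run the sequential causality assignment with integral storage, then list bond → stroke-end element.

#0 |Sf1
#1 |I1
#2 |Sf2
#3 |R1
#4 |J1

#0 stroke→Sf1  (Sf1 (Sf) sets flow on bond)
#2 stroke→Sf2  (source Sf2 imposes f)
#1 stroke→I1  (I1 outputs flow p/I1)
#4 stroke→J1  (C1 integral (e out))
#3 stroke→R1  (J1 effort already set via bond 4)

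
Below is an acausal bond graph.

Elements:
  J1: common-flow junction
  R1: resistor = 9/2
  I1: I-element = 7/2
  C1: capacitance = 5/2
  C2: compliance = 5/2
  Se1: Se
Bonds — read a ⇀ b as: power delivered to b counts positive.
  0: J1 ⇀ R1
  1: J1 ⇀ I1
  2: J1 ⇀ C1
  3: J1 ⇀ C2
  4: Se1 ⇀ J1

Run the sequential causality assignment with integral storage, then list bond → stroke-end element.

β0 |J1
β1 |I1
β2 |J1
β3 |J1
β4 |J1

b4 |J1  (Se1 fixes effort; stroke away)
b1 |I1  (I1 integral (f out))
b0 |J1  (1-jn J1 has f-setter on 1)
b2 |J1  (common-f at J1 fixed by 1)
b3 |J1  (J1: bond 1 brought flow, rest push out)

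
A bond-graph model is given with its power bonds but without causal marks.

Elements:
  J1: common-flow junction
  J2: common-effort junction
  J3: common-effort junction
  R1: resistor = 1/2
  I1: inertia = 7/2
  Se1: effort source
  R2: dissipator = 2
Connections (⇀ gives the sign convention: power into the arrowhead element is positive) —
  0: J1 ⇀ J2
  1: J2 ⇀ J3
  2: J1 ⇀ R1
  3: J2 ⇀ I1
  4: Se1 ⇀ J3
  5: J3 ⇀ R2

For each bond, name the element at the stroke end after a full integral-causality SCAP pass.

bond 0 |J1
bond 1 |J2
bond 2 |R1
bond 3 |I1
bond 4 |J3
bond 5 |R2

#4 →J3  (Se1 fixes effort; stroke away)
#1 →J2  (J3 effort already set via bond 4)
#5 →R2  (common-e at J3 fixed by 4)
#0 →J1  (J2: bond 1 brought effort, rest push out)
#3 →I1  (0-jn J2 has e-setter on 1)
#2 →R1  (only one flow-in slot at J1)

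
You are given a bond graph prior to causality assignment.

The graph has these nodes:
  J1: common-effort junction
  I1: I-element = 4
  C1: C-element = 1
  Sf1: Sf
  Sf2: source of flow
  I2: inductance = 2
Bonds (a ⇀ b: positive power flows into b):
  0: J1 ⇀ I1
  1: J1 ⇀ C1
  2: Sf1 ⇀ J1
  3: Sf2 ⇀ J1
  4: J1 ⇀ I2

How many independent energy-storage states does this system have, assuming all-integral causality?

b2 |Sf1  (Sf1 fixes flow; stroke at Sf1)
b3 |Sf2  (Sf2 fixes flow; stroke at Sf2)
b0 |I1  (I1: I, integral causality)
b1 |J1  (prefer integral on C1)
b4 |I2  (0-jn J1 has e-setter on 1)

3  (C1, I1, I2 all integral)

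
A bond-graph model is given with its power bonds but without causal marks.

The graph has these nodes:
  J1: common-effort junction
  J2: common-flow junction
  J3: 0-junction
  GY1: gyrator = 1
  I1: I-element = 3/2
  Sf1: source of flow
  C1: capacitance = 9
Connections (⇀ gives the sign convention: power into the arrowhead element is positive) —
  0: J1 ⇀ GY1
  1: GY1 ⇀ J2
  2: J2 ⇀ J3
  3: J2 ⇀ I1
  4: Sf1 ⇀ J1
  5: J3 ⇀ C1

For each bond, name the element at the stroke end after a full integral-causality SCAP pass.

b0 stroke→J1
b1 stroke→J2
b2 stroke→J2
b3 stroke→I1
b4 stroke→Sf1
b5 stroke→J3

β4 →Sf1  (Sf1 fixes flow; stroke at Sf1)
β0 →J1  (only one effort-in slot at J1)
β1 →J2  (GY1 both-in/both-out from 0)
β3 →I1  (I1: I, integral causality)
β2 →J2  (J2: bond 3 brought flow, rest push out)
β5 →J3  (closing 0-jn rule on J3)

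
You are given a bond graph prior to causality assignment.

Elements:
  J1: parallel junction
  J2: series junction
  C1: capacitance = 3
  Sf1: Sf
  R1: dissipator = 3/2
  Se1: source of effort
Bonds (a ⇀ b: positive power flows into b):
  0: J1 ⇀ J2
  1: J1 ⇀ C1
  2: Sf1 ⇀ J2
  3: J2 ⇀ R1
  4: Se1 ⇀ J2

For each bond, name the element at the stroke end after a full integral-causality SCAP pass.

bond 0 |J2
bond 1 |J1
bond 2 |Sf1
bond 3 |J2
bond 4 |J2

#2 stroke→Sf1  (source Sf1 imposes f)
#4 stroke→J2  (source Se1 imposes e)
#0 stroke→J2  (1-jn J2 has f-setter on 2)
#3 stroke→J2  (J2: bond 2 brought flow, rest push out)
#1 stroke→J1  (J1 needs exactly one e-in)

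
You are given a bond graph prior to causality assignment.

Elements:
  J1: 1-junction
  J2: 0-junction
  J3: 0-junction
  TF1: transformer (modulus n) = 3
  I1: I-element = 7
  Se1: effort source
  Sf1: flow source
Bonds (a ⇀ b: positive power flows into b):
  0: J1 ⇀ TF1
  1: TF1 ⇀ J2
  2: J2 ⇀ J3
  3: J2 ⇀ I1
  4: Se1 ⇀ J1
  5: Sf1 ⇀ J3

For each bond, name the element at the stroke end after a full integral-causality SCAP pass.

b0 |TF1
b1 |J2
b2 |J3
b3 |I1
b4 |J1
b5 |Sf1

#4 |J1  (Se1: effort source, stroke at far end)
#5 |Sf1  (source Sf1 imposes f)
#0 |TF1  (closing 1-jn rule on J1)
#2 |J3  (only one effort-in slot at J3)
#1 |J2  (TF TF1: opposite of bond 0)
#3 |I1  (0-jn J2 has e-setter on 1)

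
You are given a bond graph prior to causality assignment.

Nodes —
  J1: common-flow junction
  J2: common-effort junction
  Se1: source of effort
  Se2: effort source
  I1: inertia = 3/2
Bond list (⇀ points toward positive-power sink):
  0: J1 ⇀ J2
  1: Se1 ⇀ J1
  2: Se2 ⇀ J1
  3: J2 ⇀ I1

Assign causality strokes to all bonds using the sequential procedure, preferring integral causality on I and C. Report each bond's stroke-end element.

#0 →J2
#1 →J1
#2 →J1
#3 →I1

#1 stroke→J1  (Se1 fixes effort; stroke away)
#2 stroke→J1  (source Se2 imposes e)
#0 stroke→J2  (closing 1-jn rule on J1)
#3 stroke→I1  (J2: bond 0 brought effort, rest push out)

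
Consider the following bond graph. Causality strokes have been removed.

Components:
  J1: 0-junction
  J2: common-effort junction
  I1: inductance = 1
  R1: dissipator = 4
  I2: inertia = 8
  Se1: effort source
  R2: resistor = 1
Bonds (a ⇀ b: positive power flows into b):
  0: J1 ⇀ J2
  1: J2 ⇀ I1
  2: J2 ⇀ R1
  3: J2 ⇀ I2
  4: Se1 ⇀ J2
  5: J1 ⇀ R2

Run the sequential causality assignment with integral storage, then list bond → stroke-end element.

β4 |J2  (Se1: effort source, stroke at far end)
β0 |J1  (0-jn J2 has e-setter on 4)
β1 |I1  (J2 effort already set via bond 4)
β2 |R1  (0-jn J2 has e-setter on 4)
β3 |I2  (J2 effort already set via bond 4)
β5 |R2  (J1: bond 0 brought effort, rest push out)

β0 stroke at J1
β1 stroke at I1
β2 stroke at R1
β3 stroke at I2
β4 stroke at J2
β5 stroke at R2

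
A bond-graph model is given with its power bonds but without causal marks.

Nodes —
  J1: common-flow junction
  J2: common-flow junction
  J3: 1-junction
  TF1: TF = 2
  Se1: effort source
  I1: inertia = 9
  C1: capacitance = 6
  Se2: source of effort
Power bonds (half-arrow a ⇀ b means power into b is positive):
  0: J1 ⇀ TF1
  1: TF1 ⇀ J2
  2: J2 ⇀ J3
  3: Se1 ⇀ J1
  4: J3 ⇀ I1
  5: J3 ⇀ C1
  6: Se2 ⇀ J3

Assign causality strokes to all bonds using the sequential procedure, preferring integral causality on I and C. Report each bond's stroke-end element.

β3 |J1  (Se1 fixes effort; stroke away)
β6 |J3  (Se2: effort source, stroke at far end)
β0 |TF1  (only one flow-in slot at J1)
β1 |J2  (through TF1, causality passes straight; one stroke at TF1)
β2 |J3  (closing 1-jn rule on J2)
β4 |I1  (I1: I, integral causality)
β5 |J3  (J3: bond 4 brought flow, rest push out)

bond 0 stroke at TF1
bond 1 stroke at J2
bond 2 stroke at J3
bond 3 stroke at J1
bond 4 stroke at I1
bond 5 stroke at J3
bond 6 stroke at J3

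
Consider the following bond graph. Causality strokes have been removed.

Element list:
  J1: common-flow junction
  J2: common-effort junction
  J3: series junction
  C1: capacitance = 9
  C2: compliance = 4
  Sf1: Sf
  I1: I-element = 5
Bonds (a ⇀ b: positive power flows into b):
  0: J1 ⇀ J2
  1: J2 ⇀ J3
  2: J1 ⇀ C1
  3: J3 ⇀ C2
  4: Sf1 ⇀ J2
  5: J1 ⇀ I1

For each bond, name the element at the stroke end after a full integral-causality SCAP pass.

#4 stroke→Sf1  (Sf1 (Sf) sets flow on bond)
#2 stroke→J1  (C1 integral (e out))
#3 stroke→J3  (C2 outputs effort q/C2)
#1 stroke→J2  (only one flow-in slot at J3)
#0 stroke→J1  (common-e at J2 fixed by 1)
#5 stroke→I1  (only one flow-in slot at J1)

β0 →J1
β1 →J2
β2 →J1
β3 →J3
β4 →Sf1
β5 →I1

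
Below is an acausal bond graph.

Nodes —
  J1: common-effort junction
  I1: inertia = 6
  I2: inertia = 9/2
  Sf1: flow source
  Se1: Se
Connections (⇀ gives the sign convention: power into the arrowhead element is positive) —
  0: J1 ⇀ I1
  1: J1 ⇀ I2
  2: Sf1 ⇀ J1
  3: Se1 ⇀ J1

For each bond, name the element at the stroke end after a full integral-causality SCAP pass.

β0 |I1
β1 |I2
β2 |Sf1
β3 |J1

β2 →Sf1  (Sf1 (Sf) sets flow on bond)
β3 →J1  (Se1: effort source, stroke at far end)
β0 →I1  (J1 effort already set via bond 3)
β1 →I2  (common-e at J1 fixed by 3)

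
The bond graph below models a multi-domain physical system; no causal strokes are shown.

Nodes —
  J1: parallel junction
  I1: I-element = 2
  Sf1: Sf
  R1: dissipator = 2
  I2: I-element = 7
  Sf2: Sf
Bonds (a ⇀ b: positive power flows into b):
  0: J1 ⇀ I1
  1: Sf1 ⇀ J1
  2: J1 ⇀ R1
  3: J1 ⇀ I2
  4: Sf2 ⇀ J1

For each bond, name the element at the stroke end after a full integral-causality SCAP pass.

#0 stroke→I1
#1 stroke→Sf1
#2 stroke→J1
#3 stroke→I2
#4 stroke→Sf2

#1 stroke→Sf1  (source Sf1 imposes f)
#4 stroke→Sf2  (Sf2 fixes flow; stroke at Sf2)
#0 stroke→I1  (I1 outputs flow p/I1)
#3 stroke→I2  (I2 integral (f out))
#2 stroke→J1  (only one effort-in slot at J1)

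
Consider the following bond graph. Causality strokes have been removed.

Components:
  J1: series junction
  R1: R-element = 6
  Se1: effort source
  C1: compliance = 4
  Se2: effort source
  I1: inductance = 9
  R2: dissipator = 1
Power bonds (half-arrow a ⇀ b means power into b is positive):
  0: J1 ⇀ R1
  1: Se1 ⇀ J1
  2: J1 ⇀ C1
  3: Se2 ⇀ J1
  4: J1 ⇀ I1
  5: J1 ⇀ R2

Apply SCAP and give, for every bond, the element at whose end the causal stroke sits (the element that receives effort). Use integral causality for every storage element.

β0 stroke→J1
β1 stroke→J1
β2 stroke→J1
β3 stroke→J1
β4 stroke→I1
β5 stroke→J1

#1 stroke→J1  (Se1 fixes effort; stroke away)
#3 stroke→J1  (source Se2 imposes e)
#2 stroke→J1  (C1: C, integral causality)
#4 stroke→I1  (I1 outputs flow p/I1)
#0 stroke→J1  (J1: bond 4 brought flow, rest push out)
#5 stroke→J1  (J1: bond 4 brought flow, rest push out)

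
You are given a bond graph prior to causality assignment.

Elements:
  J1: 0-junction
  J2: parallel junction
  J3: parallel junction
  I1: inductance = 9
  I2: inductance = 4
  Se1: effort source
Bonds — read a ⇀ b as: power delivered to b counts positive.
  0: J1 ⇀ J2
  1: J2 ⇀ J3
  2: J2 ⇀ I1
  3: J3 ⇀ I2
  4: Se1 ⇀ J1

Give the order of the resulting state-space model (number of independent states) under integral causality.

#4 stroke at J1  (source Se1 imposes e)
#0 stroke at J2  (J1 effort already set via bond 4)
#1 stroke at J3  (J2 effort already set via bond 0)
#2 stroke at I1  (0-jn J2 has e-setter on 0)
#3 stroke at I2  (0-jn J3 has e-setter on 1)

2  (I1, I2 all integral)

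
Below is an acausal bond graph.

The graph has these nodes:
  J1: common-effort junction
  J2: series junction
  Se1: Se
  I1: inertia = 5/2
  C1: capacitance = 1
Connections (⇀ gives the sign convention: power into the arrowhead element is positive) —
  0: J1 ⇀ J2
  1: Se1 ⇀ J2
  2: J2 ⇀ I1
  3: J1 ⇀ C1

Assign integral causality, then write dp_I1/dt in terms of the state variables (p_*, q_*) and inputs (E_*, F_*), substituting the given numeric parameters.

dp_I1/dt = E_Se1 + q_C1

bond 1 stroke→J2  (source Se1 imposes e)
bond 2 stroke→I1  (prefer integral on I1)
bond 0 stroke→J2  (J2: bond 2 brought flow, rest push out)
bond 3 stroke→J1  (only one effort-in slot at J1)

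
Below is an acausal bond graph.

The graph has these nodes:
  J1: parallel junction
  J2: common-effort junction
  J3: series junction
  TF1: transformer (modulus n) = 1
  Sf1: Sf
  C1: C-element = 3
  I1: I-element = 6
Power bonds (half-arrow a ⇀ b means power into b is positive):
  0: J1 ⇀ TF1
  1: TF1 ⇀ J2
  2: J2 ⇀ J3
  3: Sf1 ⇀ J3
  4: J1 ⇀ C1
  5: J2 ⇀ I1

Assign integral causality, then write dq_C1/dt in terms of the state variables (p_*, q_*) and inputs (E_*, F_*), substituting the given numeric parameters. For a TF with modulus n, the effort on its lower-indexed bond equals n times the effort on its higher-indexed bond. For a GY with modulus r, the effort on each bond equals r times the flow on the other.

dq_C1/dt = -F_Sf1 - p_I1/6

#3 |Sf1  (Sf1 (Sf) sets flow on bond)
#2 |J3  (1-jn J3 has f-setter on 3)
#4 |J1  (C1 outputs effort q/C1)
#0 |TF1  (J1: bond 4 brought effort, rest push out)
#1 |J2  (TF TF1: opposite of bond 0)
#5 |I1  (0-jn J2 has e-setter on 1)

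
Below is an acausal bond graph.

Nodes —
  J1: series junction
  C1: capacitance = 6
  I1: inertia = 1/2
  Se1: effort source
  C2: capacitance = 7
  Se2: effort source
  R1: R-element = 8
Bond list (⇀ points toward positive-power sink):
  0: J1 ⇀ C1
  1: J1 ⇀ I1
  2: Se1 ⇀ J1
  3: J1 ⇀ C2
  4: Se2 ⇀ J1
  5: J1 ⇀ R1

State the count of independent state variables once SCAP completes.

#2 stroke at J1  (Se1 (Se) sets effort on bond)
#4 stroke at J1  (source Se2 imposes e)
#0 stroke at J1  (C1: C, integral causality)
#1 stroke at I1  (I1: I, integral causality)
#3 stroke at J1  (J1 flow already set via bond 1)
#5 stroke at J1  (J1: bond 1 brought flow, rest push out)

3  (C1, C2, I1 all integral)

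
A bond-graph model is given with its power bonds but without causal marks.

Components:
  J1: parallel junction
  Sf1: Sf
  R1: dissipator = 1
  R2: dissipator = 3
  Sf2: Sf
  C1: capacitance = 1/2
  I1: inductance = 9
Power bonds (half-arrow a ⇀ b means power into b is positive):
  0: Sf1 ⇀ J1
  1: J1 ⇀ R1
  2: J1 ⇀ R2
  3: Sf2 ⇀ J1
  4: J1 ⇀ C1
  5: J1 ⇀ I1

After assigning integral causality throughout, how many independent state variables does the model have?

2  (C1, I1 all integral)

bond 0 →Sf1  (source Sf1 imposes f)
bond 3 →Sf2  (Sf2 (Sf) sets flow on bond)
bond 4 →J1  (prefer integral on C1)
bond 1 →R1  (J1 effort already set via bond 4)
bond 2 →R2  (0-jn J1 has e-setter on 4)
bond 5 →I1  (common-e at J1 fixed by 4)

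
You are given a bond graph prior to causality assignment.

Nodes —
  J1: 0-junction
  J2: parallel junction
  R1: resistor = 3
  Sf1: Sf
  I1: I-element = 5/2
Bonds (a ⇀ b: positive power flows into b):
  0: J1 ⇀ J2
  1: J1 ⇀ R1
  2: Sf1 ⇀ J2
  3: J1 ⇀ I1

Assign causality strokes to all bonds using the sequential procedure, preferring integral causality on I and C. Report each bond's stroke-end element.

bond 0 |J2
bond 1 |J1
bond 2 |Sf1
bond 3 |I1

bond 2 stroke at Sf1  (Sf1 fixes flow; stroke at Sf1)
bond 0 stroke at J2  (J2 needs exactly one e-in)
bond 3 stroke at I1  (I1 outputs flow p/I1)
bond 1 stroke at J1  (J1: last free bond brings effort in)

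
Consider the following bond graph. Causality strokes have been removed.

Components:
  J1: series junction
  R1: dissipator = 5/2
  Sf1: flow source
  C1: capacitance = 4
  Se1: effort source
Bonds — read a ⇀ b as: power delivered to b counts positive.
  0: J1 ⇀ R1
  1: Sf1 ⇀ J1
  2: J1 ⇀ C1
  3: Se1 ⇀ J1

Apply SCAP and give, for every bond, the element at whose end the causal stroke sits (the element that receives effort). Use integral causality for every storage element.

b0 |J1
b1 |Sf1
b2 |J1
b3 |J1

b1 →Sf1  (Sf1 fixes flow; stroke at Sf1)
b3 →J1  (source Se1 imposes e)
b0 →J1  (J1: bond 1 brought flow, rest push out)
b2 →J1  (J1: bond 1 brought flow, rest push out)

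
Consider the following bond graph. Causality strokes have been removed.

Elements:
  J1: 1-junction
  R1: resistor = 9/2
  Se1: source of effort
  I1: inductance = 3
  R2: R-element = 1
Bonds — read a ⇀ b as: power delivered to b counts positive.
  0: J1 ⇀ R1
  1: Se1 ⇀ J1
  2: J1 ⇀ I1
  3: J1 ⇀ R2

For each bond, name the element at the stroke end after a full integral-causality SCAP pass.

bond 0 |J1
bond 1 |J1
bond 2 |I1
bond 3 |J1

#1 stroke→J1  (Se1 (Se) sets effort on bond)
#2 stroke→I1  (I1 outputs flow p/I1)
#0 stroke→J1  (J1: bond 2 brought flow, rest push out)
#3 stroke→J1  (J1: bond 2 brought flow, rest push out)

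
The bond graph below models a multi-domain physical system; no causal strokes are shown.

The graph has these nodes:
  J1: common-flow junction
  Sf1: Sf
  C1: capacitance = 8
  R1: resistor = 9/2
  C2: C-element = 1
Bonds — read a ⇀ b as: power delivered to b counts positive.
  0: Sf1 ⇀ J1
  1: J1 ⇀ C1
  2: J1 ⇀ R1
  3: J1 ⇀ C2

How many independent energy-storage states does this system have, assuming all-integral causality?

2  (C1, C2 all integral)

bond 0 |Sf1  (source Sf1 imposes f)
bond 1 |J1  (J1: bond 0 brought flow, rest push out)
bond 2 |J1  (1-jn J1 has f-setter on 0)
bond 3 |J1  (J1 flow already set via bond 0)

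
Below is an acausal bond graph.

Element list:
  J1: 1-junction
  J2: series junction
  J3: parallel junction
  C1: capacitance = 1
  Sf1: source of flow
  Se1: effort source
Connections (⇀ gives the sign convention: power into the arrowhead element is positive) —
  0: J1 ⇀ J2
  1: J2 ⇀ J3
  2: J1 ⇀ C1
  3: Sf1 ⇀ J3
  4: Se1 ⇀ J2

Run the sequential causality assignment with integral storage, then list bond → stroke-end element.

bond 0 |J2
bond 1 |J3
bond 2 |J1
bond 3 |Sf1
bond 4 |J2

#3 →Sf1  (Sf1 fixes flow; stroke at Sf1)
#4 →J2  (source Se1 imposes e)
#1 →J3  (closing 0-jn rule on J3)
#0 →J2  (common-f at J2 fixed by 1)
#2 →J1  (J1: bond 0 brought flow, rest push out)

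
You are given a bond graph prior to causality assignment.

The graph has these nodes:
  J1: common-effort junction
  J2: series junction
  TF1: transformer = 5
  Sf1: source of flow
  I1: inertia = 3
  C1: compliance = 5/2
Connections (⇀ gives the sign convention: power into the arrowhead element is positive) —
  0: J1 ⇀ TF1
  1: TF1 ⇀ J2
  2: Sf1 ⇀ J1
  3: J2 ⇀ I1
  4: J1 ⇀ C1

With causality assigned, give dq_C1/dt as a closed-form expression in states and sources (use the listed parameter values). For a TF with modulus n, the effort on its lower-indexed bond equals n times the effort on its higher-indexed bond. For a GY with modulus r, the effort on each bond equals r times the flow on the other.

bond 2 →Sf1  (Sf1 (Sf) sets flow on bond)
bond 3 →I1  (I1 outputs flow p/I1)
bond 1 →J2  (1-jn J2 has f-setter on 3)
bond 0 →TF1  (TF1 one-in-one-out from 1)
bond 4 →J1  (only one effort-in slot at J1)

dq_C1/dt = F_Sf1 - p_I1/15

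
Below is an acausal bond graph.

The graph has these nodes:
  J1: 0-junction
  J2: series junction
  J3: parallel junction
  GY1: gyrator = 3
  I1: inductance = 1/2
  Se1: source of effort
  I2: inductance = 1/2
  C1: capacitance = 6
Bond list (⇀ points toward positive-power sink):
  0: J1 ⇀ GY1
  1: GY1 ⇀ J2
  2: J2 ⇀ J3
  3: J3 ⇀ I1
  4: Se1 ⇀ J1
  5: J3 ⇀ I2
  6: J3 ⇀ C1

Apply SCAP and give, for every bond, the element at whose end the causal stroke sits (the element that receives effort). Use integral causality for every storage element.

bond 4 |J1  (source Se1 imposes e)
bond 0 |GY1  (J1: bond 4 brought effort, rest push out)
bond 1 |GY1  (GY1: gyrator matches bond 0)
bond 2 |J2  (J2: bond 1 brought flow, rest push out)
bond 3 |I1  (I1 outputs flow p/I1)
bond 5 |I2  (prefer integral on I2)
bond 6 |J3  (J3 needs exactly one e-in)

bond 0 stroke→GY1
bond 1 stroke→GY1
bond 2 stroke→J2
bond 3 stroke→I1
bond 4 stroke→J1
bond 5 stroke→I2
bond 6 stroke→J3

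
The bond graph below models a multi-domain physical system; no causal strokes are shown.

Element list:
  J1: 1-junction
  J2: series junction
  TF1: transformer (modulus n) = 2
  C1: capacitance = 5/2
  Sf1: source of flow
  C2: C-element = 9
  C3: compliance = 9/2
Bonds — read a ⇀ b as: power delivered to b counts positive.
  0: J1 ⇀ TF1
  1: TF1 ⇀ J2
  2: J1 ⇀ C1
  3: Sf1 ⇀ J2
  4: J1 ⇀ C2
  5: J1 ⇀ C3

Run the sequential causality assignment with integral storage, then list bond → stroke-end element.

#0 stroke→TF1
#1 stroke→J2
#2 stroke→J1
#3 stroke→Sf1
#4 stroke→J1
#5 stroke→J1

#3 stroke→Sf1  (source Sf1 imposes f)
#1 stroke→J2  (1-jn J2 has f-setter on 3)
#0 stroke→TF1  (TF1 one-in-one-out from 1)
#2 stroke→J1  (J1 flow already set via bond 0)
#4 stroke→J1  (J1: bond 0 brought flow, rest push out)
#5 stroke→J1  (J1 flow already set via bond 0)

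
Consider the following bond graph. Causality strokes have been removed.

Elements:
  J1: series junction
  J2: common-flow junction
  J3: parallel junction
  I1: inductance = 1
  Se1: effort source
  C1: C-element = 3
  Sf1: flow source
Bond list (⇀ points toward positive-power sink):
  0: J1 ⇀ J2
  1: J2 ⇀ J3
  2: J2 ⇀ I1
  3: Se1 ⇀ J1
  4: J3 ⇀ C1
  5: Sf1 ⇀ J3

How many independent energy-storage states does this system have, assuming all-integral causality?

2  (C1, I1 all integral)

β3 →J1  (Se1: effort source, stroke at far end)
β5 →Sf1  (source Sf1 imposes f)
β0 →J2  (J1: last free bond brings flow in)
β2 →I1  (prefer integral on I1)
β1 →J2  (J2: bond 2 brought flow, rest push out)
β4 →J3  (only one effort-in slot at J3)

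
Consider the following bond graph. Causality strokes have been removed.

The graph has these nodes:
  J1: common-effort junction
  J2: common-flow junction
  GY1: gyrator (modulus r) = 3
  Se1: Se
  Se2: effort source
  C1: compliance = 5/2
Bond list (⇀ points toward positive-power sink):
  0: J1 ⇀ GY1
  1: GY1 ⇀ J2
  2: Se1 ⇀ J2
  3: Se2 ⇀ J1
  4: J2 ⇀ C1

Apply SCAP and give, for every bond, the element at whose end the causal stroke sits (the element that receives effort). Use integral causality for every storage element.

bond 2 |J2  (Se1 fixes effort; stroke away)
bond 3 |J1  (Se2 fixes effort; stroke away)
bond 0 |GY1  (J1 effort already set via bond 3)
bond 1 |GY1  (GY1: gyrator matches bond 0)
bond 4 |J2  (common-f at J2 fixed by 1)

#0 →GY1
#1 →GY1
#2 →J2
#3 →J1
#4 →J2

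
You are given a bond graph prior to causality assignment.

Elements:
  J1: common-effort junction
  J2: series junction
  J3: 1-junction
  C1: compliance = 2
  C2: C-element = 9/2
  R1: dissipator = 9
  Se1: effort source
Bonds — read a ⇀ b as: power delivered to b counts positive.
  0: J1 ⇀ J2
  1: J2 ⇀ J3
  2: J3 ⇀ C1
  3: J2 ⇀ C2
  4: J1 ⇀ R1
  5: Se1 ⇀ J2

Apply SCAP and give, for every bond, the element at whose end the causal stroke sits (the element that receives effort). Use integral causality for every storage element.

bond 5 →J2  (Se1 fixes effort; stroke away)
bond 2 →J3  (C1 outputs effort q/C1)
bond 1 →J2  (only one flow-in slot at J3)
bond 3 →J2  (C2 outputs effort q/C2)
bond 0 →J1  (J2: last free bond brings flow in)
bond 4 →R1  (common-e at J1 fixed by 0)

β0 →J1
β1 →J2
β2 →J3
β3 →J2
β4 →R1
β5 →J2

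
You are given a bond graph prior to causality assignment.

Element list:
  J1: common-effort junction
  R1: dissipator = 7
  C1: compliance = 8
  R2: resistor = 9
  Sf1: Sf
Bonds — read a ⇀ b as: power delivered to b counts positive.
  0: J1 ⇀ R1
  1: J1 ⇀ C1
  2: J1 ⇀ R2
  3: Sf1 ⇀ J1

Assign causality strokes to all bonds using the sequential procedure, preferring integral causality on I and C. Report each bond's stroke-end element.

bond 0 stroke→R1
bond 1 stroke→J1
bond 2 stroke→R2
bond 3 stroke→Sf1

bond 3 →Sf1  (Sf1 fixes flow; stroke at Sf1)
bond 1 →J1  (prefer integral on C1)
bond 0 →R1  (common-e at J1 fixed by 1)
bond 2 →R2  (J1: bond 1 brought effort, rest push out)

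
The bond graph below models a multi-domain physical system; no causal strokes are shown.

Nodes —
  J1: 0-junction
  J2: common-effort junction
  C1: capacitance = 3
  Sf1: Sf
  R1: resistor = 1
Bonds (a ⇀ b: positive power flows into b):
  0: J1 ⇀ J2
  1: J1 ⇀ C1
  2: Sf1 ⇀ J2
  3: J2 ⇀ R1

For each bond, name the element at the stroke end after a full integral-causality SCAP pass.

b0 →J2
b1 →J1
b2 →Sf1
b3 →R1

β2 →Sf1  (Sf1 (Sf) sets flow on bond)
β1 →J1  (C1: C, integral causality)
β0 →J2  (0-jn J1 has e-setter on 1)
β3 →R1  (0-jn J2 has e-setter on 0)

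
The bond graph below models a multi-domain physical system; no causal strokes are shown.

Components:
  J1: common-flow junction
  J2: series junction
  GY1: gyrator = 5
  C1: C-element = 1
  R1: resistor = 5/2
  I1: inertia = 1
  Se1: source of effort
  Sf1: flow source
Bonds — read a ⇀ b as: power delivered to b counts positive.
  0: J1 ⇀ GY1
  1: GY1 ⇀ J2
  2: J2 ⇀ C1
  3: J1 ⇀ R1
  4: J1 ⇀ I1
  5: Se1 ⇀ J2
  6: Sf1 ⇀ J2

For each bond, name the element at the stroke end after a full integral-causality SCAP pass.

β0 →J1
β1 →J2
β2 →J2
β3 →J1
β4 →I1
β5 →J2
β6 →Sf1

b5 stroke→J2  (Se1 fixes effort; stroke away)
b6 stroke→Sf1  (Sf1 fixes flow; stroke at Sf1)
b1 stroke→J2  (J2 flow already set via bond 6)
b2 stroke→J2  (1-jn J2 has f-setter on 6)
b0 stroke→J1  (GY1 both-in/both-out from 1)
b4 stroke→I1  (I1 outputs flow p/I1)
b3 stroke→J1  (J1: bond 4 brought flow, rest push out)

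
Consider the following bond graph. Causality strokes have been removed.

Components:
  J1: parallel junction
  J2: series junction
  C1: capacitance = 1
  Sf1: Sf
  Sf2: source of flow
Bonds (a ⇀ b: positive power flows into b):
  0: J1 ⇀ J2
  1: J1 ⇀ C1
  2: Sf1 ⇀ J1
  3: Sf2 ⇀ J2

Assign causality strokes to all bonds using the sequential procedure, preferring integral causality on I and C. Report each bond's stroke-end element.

#2 stroke→Sf1  (Sf1 (Sf) sets flow on bond)
#3 stroke→Sf2  (Sf2 fixes flow; stroke at Sf2)
#0 stroke→J2  (1-jn J2 has f-setter on 3)
#1 stroke→J1  (only one effort-in slot at J1)

β0 stroke at J2
β1 stroke at J1
β2 stroke at Sf1
β3 stroke at Sf2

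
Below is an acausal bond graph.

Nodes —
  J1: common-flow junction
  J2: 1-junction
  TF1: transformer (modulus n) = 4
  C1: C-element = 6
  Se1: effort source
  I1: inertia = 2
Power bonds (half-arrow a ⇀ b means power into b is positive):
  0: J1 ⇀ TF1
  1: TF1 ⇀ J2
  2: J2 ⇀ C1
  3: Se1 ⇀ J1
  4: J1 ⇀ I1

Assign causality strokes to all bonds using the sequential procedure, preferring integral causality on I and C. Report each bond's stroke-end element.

b0 stroke→J1
b1 stroke→TF1
b2 stroke→J2
b3 stroke→J1
b4 stroke→I1

b3 stroke at J1  (Se1 (Se) sets effort on bond)
b2 stroke at J2  (prefer integral on C1)
b1 stroke at TF1  (J2 needs exactly one f-in)
b0 stroke at J1  (through TF1, causality passes straight; one stroke at TF1)
b4 stroke at I1  (only one flow-in slot at J1)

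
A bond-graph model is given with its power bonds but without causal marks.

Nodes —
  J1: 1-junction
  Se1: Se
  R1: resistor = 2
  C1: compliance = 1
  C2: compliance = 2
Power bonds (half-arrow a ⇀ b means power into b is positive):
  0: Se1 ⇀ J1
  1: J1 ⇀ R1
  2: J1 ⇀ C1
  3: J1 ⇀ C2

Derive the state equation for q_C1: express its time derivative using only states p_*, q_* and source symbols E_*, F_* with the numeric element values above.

bond 0 stroke→J1  (Se1 fixes effort; stroke away)
bond 2 stroke→J1  (prefer integral on C1)
bond 3 stroke→J1  (C2: C, integral causality)
bond 1 stroke→R1  (J1 needs exactly one f-in)

dq_C1/dt = E_Se1/2 - q_C1/2 - q_C2/4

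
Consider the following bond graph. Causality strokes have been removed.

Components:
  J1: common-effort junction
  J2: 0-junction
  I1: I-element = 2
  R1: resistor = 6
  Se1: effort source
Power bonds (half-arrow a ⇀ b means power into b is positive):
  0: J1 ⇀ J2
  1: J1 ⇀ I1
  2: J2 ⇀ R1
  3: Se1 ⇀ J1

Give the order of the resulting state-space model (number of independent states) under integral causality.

1  (I1 all integral)

β3 |J1  (Se1 (Se) sets effort on bond)
β0 |J2  (J1: bond 3 brought effort, rest push out)
β1 |I1  (common-e at J1 fixed by 3)
β2 |R1  (J2: bond 0 brought effort, rest push out)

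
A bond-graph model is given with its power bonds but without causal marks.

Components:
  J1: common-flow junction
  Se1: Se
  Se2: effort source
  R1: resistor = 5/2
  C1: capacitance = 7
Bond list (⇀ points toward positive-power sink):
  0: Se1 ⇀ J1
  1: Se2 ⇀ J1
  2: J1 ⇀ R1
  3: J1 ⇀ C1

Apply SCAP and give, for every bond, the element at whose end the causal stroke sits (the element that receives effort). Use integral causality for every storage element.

β0 →J1  (Se1 (Se) sets effort on bond)
β1 →J1  (Se2 (Se) sets effort on bond)
β3 →J1  (C1 outputs effort q/C1)
β2 →R1  (J1 needs exactly one f-in)

bond 0 |J1
bond 1 |J1
bond 2 |R1
bond 3 |J1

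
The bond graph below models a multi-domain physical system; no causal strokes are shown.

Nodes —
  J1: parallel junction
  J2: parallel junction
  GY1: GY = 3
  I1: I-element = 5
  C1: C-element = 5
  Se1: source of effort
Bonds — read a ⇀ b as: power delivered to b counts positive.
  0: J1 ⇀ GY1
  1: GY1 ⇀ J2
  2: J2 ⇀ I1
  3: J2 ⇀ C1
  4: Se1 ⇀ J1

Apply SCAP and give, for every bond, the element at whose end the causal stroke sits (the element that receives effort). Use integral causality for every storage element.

β0 stroke→GY1
β1 stroke→GY1
β2 stroke→I1
β3 stroke→J2
β4 stroke→J1

bond 4 →J1  (source Se1 imposes e)
bond 0 →GY1  (common-e at J1 fixed by 4)
bond 1 →GY1  (GY GY1: same side as bond 0)
bond 2 →I1  (I1 integral (f out))
bond 3 →J2  (only one effort-in slot at J2)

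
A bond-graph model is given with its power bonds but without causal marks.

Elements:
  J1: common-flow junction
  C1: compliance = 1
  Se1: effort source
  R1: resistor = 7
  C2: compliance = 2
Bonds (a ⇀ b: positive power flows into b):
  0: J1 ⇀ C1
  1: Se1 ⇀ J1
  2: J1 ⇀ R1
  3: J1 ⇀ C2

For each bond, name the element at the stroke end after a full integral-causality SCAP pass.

β0 stroke→J1
β1 stroke→J1
β2 stroke→R1
β3 stroke→J1

bond 1 stroke→J1  (source Se1 imposes e)
bond 0 stroke→J1  (prefer integral on C1)
bond 3 stroke→J1  (C2: C, integral causality)
bond 2 stroke→R1  (closing 1-jn rule on J1)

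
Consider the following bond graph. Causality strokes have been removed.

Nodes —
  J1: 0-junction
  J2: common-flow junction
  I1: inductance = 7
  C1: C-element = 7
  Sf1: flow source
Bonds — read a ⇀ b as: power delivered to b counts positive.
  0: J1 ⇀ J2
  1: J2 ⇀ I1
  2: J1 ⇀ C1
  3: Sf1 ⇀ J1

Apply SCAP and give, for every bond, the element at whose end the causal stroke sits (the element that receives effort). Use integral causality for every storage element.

bond 0 stroke at J2
bond 1 stroke at I1
bond 2 stroke at J1
bond 3 stroke at Sf1

bond 3 stroke at Sf1  (Sf1: flow source, stroke at near end)
bond 1 stroke at I1  (prefer integral on I1)
bond 0 stroke at J2  (J2 flow already set via bond 1)
bond 2 stroke at J1  (J1: last free bond brings effort in)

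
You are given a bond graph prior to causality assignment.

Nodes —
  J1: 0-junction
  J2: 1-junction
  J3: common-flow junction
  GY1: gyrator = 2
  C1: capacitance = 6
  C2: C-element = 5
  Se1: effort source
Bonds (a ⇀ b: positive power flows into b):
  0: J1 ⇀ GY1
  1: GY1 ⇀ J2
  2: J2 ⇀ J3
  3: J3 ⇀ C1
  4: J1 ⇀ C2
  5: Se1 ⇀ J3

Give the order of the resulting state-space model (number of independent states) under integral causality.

#5 |J3  (Se1: effort source, stroke at far end)
#3 |J3  (prefer integral on C1)
#2 |J2  (only one flow-in slot at J3)
#1 |GY1  (J2: last free bond brings flow in)
#0 |GY1  (GY1: gyrator matches bond 1)
#4 |J1  (only one effort-in slot at J1)

2  (C1, C2 all integral)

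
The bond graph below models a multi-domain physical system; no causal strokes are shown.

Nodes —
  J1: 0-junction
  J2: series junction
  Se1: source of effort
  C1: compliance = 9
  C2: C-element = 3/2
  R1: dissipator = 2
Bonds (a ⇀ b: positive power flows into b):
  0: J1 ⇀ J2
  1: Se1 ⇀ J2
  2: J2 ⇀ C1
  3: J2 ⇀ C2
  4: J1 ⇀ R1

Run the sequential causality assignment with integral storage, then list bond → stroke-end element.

b1 →J2  (Se1 (Se) sets effort on bond)
b2 →J2  (C1 integral (e out))
b3 →J2  (C2: C, integral causality)
b0 →J1  (J2: last free bond brings flow in)
b4 →R1  (J1: bond 0 brought effort, rest push out)

bond 0 |J1
bond 1 |J2
bond 2 |J2
bond 3 |J2
bond 4 |R1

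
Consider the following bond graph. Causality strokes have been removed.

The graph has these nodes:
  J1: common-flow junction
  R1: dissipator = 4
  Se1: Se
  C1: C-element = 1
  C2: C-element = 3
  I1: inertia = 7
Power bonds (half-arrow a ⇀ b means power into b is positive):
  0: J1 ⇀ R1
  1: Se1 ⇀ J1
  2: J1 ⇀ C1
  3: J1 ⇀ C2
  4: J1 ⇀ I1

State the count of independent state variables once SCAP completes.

3  (C1, C2, I1 all integral)

#1 stroke at J1  (Se1 fixes effort; stroke away)
#2 stroke at J1  (C1 outputs effort q/C1)
#3 stroke at J1  (prefer integral on C2)
#4 stroke at I1  (I1: I, integral causality)
#0 stroke at J1  (J1 flow already set via bond 4)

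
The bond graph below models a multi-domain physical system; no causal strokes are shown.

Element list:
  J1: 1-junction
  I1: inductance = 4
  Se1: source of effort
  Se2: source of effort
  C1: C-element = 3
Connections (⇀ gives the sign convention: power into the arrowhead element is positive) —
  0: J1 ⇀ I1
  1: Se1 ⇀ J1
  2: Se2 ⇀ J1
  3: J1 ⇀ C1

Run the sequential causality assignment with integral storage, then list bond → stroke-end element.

β0 stroke at I1
β1 stroke at J1
β2 stroke at J1
β3 stroke at J1

bond 1 stroke→J1  (source Se1 imposes e)
bond 2 stroke→J1  (Se2: effort source, stroke at far end)
bond 0 stroke→I1  (I1 integral (f out))
bond 3 stroke→J1  (1-jn J1 has f-setter on 0)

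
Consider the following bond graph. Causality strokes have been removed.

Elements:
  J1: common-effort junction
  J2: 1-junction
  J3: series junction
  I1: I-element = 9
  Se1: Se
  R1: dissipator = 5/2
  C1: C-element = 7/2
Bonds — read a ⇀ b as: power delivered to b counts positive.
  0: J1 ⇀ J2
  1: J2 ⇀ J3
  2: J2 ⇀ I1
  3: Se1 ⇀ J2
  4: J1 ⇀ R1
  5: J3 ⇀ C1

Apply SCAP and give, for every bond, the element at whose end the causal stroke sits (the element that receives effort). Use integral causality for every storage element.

β3 stroke→J2  (Se1 (Se) sets effort on bond)
β2 stroke→I1  (prefer integral on I1)
β0 stroke→J2  (J2: bond 2 brought flow, rest push out)
β1 stroke→J2  (common-f at J2 fixed by 2)
β5 stroke→J3  (J3 flow already set via bond 1)
β4 stroke→J1  (closing 0-jn rule on J1)

b0 |J2
b1 |J2
b2 |I1
b3 |J2
b4 |J1
b5 |J3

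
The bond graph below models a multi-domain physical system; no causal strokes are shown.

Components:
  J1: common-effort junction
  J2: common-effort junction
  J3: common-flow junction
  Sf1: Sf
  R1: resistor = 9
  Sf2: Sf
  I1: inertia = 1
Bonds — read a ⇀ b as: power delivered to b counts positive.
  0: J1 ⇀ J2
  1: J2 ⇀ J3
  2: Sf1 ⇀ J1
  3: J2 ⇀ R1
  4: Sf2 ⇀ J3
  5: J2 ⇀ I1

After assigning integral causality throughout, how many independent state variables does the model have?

#2 →Sf1  (Sf1: flow source, stroke at near end)
#4 →Sf2  (Sf2: flow source, stroke at near end)
#0 →J1  (closing 0-jn rule on J1)
#1 →J3  (J3: bond 4 brought flow, rest push out)
#5 →I1  (I1 outputs flow p/I1)
#3 →J2  (closing 0-jn rule on J2)

1  (I1 all integral)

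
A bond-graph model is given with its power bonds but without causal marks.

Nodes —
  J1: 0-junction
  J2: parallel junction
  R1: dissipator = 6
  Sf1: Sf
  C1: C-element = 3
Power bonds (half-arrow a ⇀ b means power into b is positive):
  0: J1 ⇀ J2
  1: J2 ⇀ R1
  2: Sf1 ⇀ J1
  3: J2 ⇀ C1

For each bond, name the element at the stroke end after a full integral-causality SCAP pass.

#2 stroke→Sf1  (source Sf1 imposes f)
#0 stroke→J1  (closing 0-jn rule on J1)
#3 stroke→J2  (prefer integral on C1)
#1 stroke→R1  (common-e at J2 fixed by 3)

#0 stroke at J1
#1 stroke at R1
#2 stroke at Sf1
#3 stroke at J2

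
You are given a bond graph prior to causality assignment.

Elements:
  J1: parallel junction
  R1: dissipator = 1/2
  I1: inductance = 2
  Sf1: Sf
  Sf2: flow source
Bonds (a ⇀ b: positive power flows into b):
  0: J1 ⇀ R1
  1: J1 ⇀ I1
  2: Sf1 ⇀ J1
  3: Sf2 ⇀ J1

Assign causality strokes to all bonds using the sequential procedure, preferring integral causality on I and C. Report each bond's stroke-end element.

#0 stroke→J1
#1 stroke→I1
#2 stroke→Sf1
#3 stroke→Sf2

b2 |Sf1  (Sf1 fixes flow; stroke at Sf1)
b3 |Sf2  (Sf2 (Sf) sets flow on bond)
b1 |I1  (I1: I, integral causality)
b0 |J1  (J1: last free bond brings effort in)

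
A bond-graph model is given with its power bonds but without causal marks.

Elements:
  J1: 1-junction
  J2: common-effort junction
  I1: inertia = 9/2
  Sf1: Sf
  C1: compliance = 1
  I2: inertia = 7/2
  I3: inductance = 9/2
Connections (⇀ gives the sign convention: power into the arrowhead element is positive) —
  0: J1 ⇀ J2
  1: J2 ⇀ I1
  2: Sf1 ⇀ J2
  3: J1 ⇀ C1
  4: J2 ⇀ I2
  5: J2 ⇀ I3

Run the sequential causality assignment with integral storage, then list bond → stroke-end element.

β2 stroke→Sf1  (Sf1 (Sf) sets flow on bond)
β1 stroke→I1  (I1 outputs flow p/I1)
β3 stroke→J1  (C1 outputs effort q/C1)
β0 stroke→J2  (J1: last free bond brings flow in)
β4 stroke→I2  (0-jn J2 has e-setter on 0)
β5 stroke→I3  (0-jn J2 has e-setter on 0)

#0 stroke→J2
#1 stroke→I1
#2 stroke→Sf1
#3 stroke→J1
#4 stroke→I2
#5 stroke→I3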